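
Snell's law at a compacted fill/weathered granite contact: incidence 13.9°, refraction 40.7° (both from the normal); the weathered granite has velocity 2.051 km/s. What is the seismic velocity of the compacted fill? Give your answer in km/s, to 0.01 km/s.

0.76 km/s

sin 13.9° = 0.2402; sin 40.7° = 0.6521.
V₁ = V₂·(sin θ₁/sin θ₂) = 2.051·(0.2402/0.6521) = 0.76 km/s.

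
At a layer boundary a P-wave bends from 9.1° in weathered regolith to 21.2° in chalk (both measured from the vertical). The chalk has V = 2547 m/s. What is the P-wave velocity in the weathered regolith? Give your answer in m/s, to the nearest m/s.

sin 9.1° = 0.1582; sin 21.2° = 0.3616.
V₁ = V₂·(sin θ₁/sin θ₂) = 2547·(0.1582/0.3616) = 1113.94 m/s.

1114 m/s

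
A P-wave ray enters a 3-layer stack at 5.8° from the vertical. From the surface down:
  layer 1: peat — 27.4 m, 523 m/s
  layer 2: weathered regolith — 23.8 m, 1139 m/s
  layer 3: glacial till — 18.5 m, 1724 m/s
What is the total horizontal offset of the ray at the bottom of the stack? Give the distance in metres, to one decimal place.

Apply Snell's law at each interface; in layer i the horizontal offset is hᵢ·tan θᵢ.
Layer 1: θ = 5.80°; offset = 27.4·tan 5.80° = 2.783 m.
Layer 2: sin θ = 1139·sin 5.8°/523 = 0.2201, θ = 12.71°; offset = 23.8·tan 12.71° = 5.370 m.
Layer 3: sin θ = 1724·sin 5.8°/523 = 0.3331, θ = 19.46°; offset = 18.5·tan 19.46° = 6.536 m.
Σ offsets = 14.689 m.

14.7 m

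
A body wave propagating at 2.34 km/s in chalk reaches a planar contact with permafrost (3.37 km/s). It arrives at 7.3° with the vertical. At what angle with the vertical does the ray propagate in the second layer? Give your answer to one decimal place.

sin θ₁/V₁ = sin θ₂/V₂ ⇒ sin θ₂ = 3.37·sin 7.3°/2.34 = 3.37·0.1271/2.34 = 0.1830.
θ₂ = sin⁻¹(0.1830) = 10.54° (from vertical).

10.5°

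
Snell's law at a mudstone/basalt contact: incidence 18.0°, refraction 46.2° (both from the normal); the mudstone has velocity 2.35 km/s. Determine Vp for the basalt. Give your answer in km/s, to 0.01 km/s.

5.49 km/s

Snell's law: sin 18.0°/V₁ = sin 46.2°/V₂.
V₂ = V₁·sin 46.2°/sin 18.0° = 2.35 × 2.3357 = 5.49 km/s.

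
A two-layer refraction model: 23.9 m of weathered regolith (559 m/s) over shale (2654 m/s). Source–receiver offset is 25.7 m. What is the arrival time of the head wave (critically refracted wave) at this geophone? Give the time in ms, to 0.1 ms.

93.3 ms

t = x/V₂ + 2h·√(V₂²−V₁²)/(V₁V₂).
√(V₂²−V₁²) = √(2654²−559²) = 2594.5 m/s; delay term = 2·23.9·2594.5/(559·2654) = 0.08359 s.
t = 25.7/2654 + 0.08359 = 0.09328 s.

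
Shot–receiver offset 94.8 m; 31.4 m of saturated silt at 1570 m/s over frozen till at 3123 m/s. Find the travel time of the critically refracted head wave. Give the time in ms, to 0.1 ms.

64.9 ms

t = x/V₂ + 2h·√(V₂²−V₁²)/(V₁V₂).
√(V₂²−V₁²) = √(3123²−1570²) = 2699.7 m/s; delay term = 2·31.4·2699.7/(1570·3123) = 0.03458 s.
t = 94.8/3123 + 0.03458 = 0.06493 s.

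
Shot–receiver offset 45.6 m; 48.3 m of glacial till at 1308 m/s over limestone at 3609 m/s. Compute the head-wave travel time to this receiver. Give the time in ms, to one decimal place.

θ_c = arcsin(V₁/V₂) = arcsin(1308/3609) = 21.25°, cos θ_c = 0.9320.
Intercept time tᵢ = 2h cos θ_c / V₁ = 2·48.3·0.9320/1308 = 0.06883 s.
t = x/V₂ + tᵢ = 45.6/3609 + 0.06883 = 0.08147 s.

81.5 ms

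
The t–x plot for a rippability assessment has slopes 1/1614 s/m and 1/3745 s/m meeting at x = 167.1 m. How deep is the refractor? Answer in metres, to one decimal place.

h = (x_cross/2)·√((V₂−V₁)/(V₂+V₁)).
(V₂−V₁)/(V₂+V₁) = (3745−1614)/(3745+1614) = 0.3976; √ = 0.6306.
h = (167.1/2)·0.6306 = 52.69 m.

52.7 m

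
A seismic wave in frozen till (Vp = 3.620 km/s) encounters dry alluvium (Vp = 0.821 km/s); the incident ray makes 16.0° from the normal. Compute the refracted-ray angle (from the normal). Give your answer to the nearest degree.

Snell's law: sin θ₂ = (V₂/V₁)·sin θ₁ = (0.821/3.620)·sin 16.0° = 0.0625.
θ₂ = arcsin 0.0625 = 3.58° from the normal.

4°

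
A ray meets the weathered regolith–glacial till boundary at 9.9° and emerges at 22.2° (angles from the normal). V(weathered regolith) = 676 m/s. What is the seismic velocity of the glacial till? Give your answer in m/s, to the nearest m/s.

1486 m/s

Snell's law: sin 9.9°/V₁ = sin 22.2°/V₂.
V₂ = V₁·sin 22.2°/sin 9.9° = 676 × 2.1977 = 1485.61 m/s.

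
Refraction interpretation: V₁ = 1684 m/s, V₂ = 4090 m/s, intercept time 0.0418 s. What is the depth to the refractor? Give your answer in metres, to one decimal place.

h = tᵢ·V₁·V₂ / (2·√(V₂²−V₁²)).
√(V₂²−V₁²) = √(4090² − 1684²) = 3727.2 m/s.
h = 0.0418 s × 1684 × 4090 / (2 × 3727.2) = 38.62 m.

38.6 m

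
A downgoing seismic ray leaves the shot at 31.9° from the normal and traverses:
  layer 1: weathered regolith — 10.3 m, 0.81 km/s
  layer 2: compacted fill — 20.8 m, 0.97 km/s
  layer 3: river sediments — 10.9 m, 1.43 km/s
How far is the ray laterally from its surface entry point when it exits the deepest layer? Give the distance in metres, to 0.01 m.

Apply Snell's law at each interface; in layer i the horizontal offset is hᵢ·tan θᵢ.
Layer 1: θ = 31.90°; offset = 10.3·tan 31.90° = 6.4112 m.
Layer 2: sin θ = 0.97·sin 31.9°/0.81 = 0.6328, θ = 39.26°; offset = 20.8·tan 39.26° = 16.9995 m.
Layer 3: sin θ = 1.43·sin 31.9°/0.81 = 0.9329, θ = 68.89°; offset = 10.9·tan 68.89° = 28.2406 m.
Summing the layer offsets gives 51.6513 m.

51.65 m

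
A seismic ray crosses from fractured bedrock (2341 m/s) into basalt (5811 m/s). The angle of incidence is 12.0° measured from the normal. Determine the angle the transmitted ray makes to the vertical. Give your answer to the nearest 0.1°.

31.1°

Snell's law: sin θ₂ = (V₂/V₁)·sin θ₁ = (5811/2341)·sin 12.0° = 0.5161.
θ₂ = sin⁻¹(0.5161) = 31.07° (from vertical).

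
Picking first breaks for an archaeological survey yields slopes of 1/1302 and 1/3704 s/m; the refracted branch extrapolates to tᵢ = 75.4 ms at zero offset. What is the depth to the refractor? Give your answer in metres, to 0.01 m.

52.43 m

θ_c = arcsin(1302/3704) = 20.58°; cos θ_c = 0.9362.
tᵢ = 2h cos θ_c/V₁ ⇒ h = tᵢ·V₁/(2 cos θ_c) = 0.0754·1302/(2·0.9362) = 52.43 m.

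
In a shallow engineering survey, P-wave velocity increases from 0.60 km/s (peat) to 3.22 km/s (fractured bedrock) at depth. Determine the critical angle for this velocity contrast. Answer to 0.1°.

At critical incidence the refracted ray runs along the interface (θ₂ = 90°), so sin θ_c = V₁/V₂.
θ_c = arcsin(0.60/3.22) = arcsin 0.1863 = 10.74°.

10.7°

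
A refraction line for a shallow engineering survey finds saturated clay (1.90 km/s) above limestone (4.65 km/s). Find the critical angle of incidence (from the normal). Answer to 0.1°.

At critical incidence the refracted ray runs along the interface (θ₂ = 90°), so sin θ_c = V₁/V₂.
θ_c = arcsin(1.90/4.65) = arcsin 0.4086 = 24.12°.

24.1°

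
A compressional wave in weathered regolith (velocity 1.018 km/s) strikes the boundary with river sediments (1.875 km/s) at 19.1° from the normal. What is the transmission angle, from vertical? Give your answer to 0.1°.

sin θ₁/V₁ = sin θ₂/V₂ ⇒ sin θ₂ = 1.875·sin 19.1°/1.018 = 1.875·0.3272/1.018 = 0.6027.
θ₂ = sin⁻¹(0.6027) = 37.06° (from vertical).

37.1°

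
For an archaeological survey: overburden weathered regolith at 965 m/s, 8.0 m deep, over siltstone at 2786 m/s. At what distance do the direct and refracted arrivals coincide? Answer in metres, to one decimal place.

θ_c = arcsin(965/2786) = 20.27°, so cos θ_c = 0.9381 and tᵢ = 2h cos θ_c/V₁ = 0.0156 s.
At crossover x/V₁ = x/V₂ + tᵢ ⇒ x = tᵢ/(1/V₁ − 1/V₂) = 0.01555/(1.0363e-03 − 3.5894e-04) = 22.96 m.

23.0 m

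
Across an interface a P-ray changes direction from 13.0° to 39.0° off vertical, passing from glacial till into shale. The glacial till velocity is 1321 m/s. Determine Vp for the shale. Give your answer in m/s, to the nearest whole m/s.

sin 13.0° = 0.2250; sin 39.0° = 0.6293.
V₂ = V₁·(sin θ₂/sin θ₁) = 1321·(0.6293/0.2250) = 3695.61 m/s.

3696 m/s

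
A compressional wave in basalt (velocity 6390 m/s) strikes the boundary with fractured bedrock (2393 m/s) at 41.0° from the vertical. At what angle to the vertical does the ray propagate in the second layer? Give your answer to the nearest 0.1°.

14.2°

Snell's law: sin θ₂ = (V₂/V₁)·sin θ₁ = (2393/6390)·sin 41.0° = 0.2457.
θ₂ = sin⁻¹(0.2457) = 14.22° (from vertical).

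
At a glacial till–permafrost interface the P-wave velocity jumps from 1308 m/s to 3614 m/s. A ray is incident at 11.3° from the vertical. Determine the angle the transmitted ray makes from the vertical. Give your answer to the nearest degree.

33°

sin θ₁/V₁ = sin θ₂/V₂ ⇒ sin θ₂ = 3614·sin 11.3°/1308 = 3614·0.1959/1308 = 0.5414.
θ₂ = sin⁻¹(0.5414) = 32.78° (from vertical).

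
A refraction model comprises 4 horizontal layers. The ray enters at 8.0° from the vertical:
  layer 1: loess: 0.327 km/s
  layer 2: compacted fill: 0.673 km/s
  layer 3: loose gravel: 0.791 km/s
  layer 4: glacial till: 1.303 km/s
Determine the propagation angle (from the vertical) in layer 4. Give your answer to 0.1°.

Snell's law across each interface conserves sin θ / V, so sin θ_4 = V_4·sin θ₁/V₁.
sin θ_4 = 1.303 × sin 8.0° / 0.327 = 0.5546.
θ_4 = arcsin 0.5546 = 33.68°.

33.7°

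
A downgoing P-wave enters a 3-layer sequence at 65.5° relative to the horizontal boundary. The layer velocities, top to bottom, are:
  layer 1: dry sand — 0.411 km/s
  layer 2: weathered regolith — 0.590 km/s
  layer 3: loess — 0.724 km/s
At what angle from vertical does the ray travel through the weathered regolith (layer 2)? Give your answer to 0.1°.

36.5°

From the normal: θ₁ = 90° − 65.5° = 24.5°.
Snell's law across each interface conserves sin θ / V, so sin θ_2 = V_2·sin θ₁/V₁.
sin θ_2 = 0.590 × sin 24.5° / 0.411 = 0.5953.
θ_2 = 36.53° from the vertical.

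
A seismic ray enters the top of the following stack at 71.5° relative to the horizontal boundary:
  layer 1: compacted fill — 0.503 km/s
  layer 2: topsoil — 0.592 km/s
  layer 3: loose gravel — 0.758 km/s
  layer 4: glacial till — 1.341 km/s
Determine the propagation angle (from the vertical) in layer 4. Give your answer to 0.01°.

From the normal: θ₁ = 90° − 71.5° = 18.5°.
Ray parameter p = sin 18.5° / 0.503 = 6.3082e-01 s/km.
sin θ_4 = p·V_4 = 6.3082e-01 × 1.341 = 0.8459.
θ_4 = 57.77° from the vertical.

57.77°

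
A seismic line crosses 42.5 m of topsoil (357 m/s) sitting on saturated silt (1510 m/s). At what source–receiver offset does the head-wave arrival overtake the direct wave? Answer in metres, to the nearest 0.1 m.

108.2 m

x_cross = 2h·√((V₂+V₁)/(V₂−V₁)).
(V₂+V₁)/(V₂−V₁) = (1510+357)/(1510−357) = 1.6193; √ = 1.2725.
x_cross = 2·42.5·1.2725 = 108.16 m.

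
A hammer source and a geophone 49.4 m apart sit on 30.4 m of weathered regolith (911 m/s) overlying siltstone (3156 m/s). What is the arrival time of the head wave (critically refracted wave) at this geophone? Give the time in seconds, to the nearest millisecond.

0.080 s

θ_c = arcsin(V₁/V₂) = arcsin(911/3156) = 16.78°, cos θ_c = 0.9574.
Intercept time tᵢ = 2h cos θ_c / V₁ = 2·30.4·0.9574/911 = 0.06390 s.
t = x/V₂ + tᵢ = 49.4/3156 + 0.06390 = 0.07955 s.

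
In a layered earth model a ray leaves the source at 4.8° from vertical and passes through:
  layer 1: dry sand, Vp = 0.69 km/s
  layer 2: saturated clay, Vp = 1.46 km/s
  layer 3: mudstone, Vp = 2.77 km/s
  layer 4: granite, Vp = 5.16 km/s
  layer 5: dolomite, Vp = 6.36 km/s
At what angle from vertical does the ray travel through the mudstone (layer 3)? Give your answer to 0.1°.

Ray parameter p = sin 4.8° / 0.69 = 1.2127e-01 s/km.
sin θ_3 = p·V_3 = 1.2127e-01 × 2.77 = 0.3359.
θ_3 = arcsin 0.3359 = 19.63°.

19.6°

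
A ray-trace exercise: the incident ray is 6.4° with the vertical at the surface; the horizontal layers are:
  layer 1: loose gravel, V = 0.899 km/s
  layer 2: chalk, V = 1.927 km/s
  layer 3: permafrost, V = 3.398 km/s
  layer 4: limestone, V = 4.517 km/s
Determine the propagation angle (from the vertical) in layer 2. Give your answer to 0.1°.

13.8°

Snell's law across each interface conserves sin θ / V, so sin θ_2 = V_2·sin θ₁/V₁.
sin θ_2 = 1.927 × sin 6.4° / 0.899 = 0.2389.
θ_2 = 13.82° from the vertical.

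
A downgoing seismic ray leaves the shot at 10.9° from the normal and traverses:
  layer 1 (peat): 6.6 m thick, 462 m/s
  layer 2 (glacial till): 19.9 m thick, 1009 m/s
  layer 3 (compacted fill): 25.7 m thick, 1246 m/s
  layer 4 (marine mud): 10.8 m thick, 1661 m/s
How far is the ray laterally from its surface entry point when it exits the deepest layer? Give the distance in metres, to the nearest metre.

36 m

Ray parameter p = sin 10.9° / 462 m/s = 4.0930e-04 s/m.
Layer 1: θ = 10.90°; offset = 6.6·tan 10.90° = 1.271 m.
Layer 2: sin θ = p·1009 = 0.4130 → θ = 24.39°; offset = 19.9·tan 24.39° = 9.024 m.
Layer 3: sin θ = p·1246 = 0.5100 → θ = 30.66°; offset = 25.7·tan 30.66° = 15.237 m.
Layer 4: sin θ = p·1661 = 0.6798 → θ = 42.83°; offset = 10.8·tan 42.83° = 10.012 m.
Total horizontal offset = 35.544 m.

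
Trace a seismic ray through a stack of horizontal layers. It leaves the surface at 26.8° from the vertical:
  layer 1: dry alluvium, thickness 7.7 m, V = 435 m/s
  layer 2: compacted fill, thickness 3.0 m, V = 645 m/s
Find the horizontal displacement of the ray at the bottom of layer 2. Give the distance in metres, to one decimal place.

Apply Snell's law at each interface; in layer i the horizontal offset is hᵢ·tan θᵢ.
Layer 1: θ = 26.80°; offset = 7.7·tan 26.80° = 3.890 m.
Layer 2: sin θ = 645·sin 26.8°/435 = 0.6685, θ = 41.95°; offset = 3.0·tan 41.95° = 2.697 m.
Summing the layer offsets gives 6.586 m.

6.6 m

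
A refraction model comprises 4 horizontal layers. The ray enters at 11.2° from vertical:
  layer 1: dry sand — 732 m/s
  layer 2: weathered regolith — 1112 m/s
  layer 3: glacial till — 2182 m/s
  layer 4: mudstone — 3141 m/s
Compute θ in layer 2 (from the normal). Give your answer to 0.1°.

Ray parameter p = sin 11.2° / 732 = 2.6535e-04 s/m.
sin θ_2 = p·V_2 = 2.6535e-04 × 1112 = 0.2951.
θ_2 = arcsin 0.2951 = 17.16°.

17.2°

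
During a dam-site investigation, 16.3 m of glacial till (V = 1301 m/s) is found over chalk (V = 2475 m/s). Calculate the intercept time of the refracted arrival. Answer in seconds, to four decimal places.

0.0213 s

θ_c = arcsin(V₁/V₂) = arcsin(1301/2475) = 31.71°; cos θ_c = 0.8507.
tᵢ = 2h·cos θ_c / V₁ = 2·16.3·0.8507 / 1301 = 0.02132 s.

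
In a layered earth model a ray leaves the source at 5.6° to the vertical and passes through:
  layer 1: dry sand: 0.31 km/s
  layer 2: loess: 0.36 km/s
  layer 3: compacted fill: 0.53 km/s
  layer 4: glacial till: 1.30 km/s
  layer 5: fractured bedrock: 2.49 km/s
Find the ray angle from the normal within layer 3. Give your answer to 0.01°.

Ray parameter p = sin 5.6° / 0.31 = 3.1478e-01 s/km.
sin θ_3 = p·V_3 = 3.1478e-01 × 0.53 = 0.1668.
θ_3 = 9.60° from the vertical.

9.60°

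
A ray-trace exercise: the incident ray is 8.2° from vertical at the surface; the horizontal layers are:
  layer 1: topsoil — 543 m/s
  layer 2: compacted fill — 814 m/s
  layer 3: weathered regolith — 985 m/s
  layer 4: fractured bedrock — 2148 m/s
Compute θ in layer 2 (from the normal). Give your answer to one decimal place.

Ray parameter p = sin 8.2° / 543 = 2.6267e-04 s/m.
sin θ_2 = p·V_2 = 2.6267e-04 × 814 = 0.2138.
θ_2 = 12.35° from the vertical.

12.3°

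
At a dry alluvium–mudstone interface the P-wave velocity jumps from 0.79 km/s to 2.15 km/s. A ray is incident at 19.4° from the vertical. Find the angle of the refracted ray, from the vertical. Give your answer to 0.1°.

64.7°

sin θ₁/V₁ = sin θ₂/V₂ ⇒ sin θ₂ = 2.15·sin 19.4°/0.79 = 2.15·0.3322/0.79 = 0.9040.
θ₂ = arcsin 0.9040 = 64.69° from the normal.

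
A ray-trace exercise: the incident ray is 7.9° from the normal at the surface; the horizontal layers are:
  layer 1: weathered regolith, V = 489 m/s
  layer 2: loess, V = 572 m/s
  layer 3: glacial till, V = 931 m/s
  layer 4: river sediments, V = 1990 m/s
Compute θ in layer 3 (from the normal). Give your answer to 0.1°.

15.2°

Snell's law across each interface conserves sin θ / V, so sin θ_3 = V_3·sin θ₁/V₁.
sin θ_3 = 931 × sin 7.9° / 489 = 0.2617.
θ_3 = arcsin 0.2617 = 15.17°.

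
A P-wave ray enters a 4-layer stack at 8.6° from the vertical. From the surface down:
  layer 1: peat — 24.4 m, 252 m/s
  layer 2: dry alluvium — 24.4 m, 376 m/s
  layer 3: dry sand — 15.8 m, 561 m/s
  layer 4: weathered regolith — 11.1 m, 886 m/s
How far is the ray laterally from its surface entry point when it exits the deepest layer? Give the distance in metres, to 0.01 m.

Apply Snell's law at each interface; in layer i the horizontal offset is hᵢ·tan θᵢ.
Layer 1: θ = 8.60°; offset = 24.4·tan 8.60° = 3.6902 m.
Layer 2: sin θ = 376·sin 8.6°/252 = 0.2231, θ = 12.89°; offset = 24.4·tan 12.89° = 5.5848 m.
Layer 3: sin θ = 561·sin 8.6°/252 = 0.3329, θ = 19.44°; offset = 15.8·tan 19.44° = 5.5779 m.
Layer 4: sin θ = 886·sin 8.6°/252 = 0.5257, θ = 31.72°; offset = 11.1·tan 31.72° = 6.8605 m.
Total horizontal offset = 21.7133 m.

21.71 m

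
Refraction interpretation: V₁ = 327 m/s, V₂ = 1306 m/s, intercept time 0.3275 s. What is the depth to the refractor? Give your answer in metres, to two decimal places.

55.31 m

h = tᵢ·V₁·V₂ / (2·√(V₂²−V₁²)).
√(V₂²−V₁²) = √(1306² − 327²) = 1264.4 m/s.
h = 0.3275 s × 327 × 1306 / (2 × 1264.4) = 55.31 m.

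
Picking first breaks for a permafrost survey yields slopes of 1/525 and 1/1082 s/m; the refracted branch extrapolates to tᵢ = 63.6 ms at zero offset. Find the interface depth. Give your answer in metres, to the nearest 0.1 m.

19.1 m

h = tᵢ·V₁·V₂ / (2·√(V₂²−V₁²)).
√(V₂²−V₁²) = √(1082² − 525²) = 946.1 m/s.
h = 0.0636 s × 525 × 1082 / (2 × 946.1) = 19.09 m.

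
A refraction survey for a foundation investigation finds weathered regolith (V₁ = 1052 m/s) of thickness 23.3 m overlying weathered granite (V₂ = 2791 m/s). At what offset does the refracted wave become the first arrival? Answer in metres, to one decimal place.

69.3 m

θ_c = arcsin(1052/2791) = 22.14°, so cos θ_c = 0.9262 and tᵢ = 2h cos θ_c/V₁ = 0.0410 s.
At crossover x/V₁ = x/V₂ + tᵢ ⇒ x = tᵢ/(1/V₁ − 1/V₂) = 0.04103/(9.5057e-04 − 3.5829e-04) = 69.27 m.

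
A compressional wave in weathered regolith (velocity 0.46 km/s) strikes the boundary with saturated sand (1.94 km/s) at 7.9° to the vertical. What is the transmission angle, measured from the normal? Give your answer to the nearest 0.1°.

sin θ₁/V₁ = sin θ₂/V₂ ⇒ sin θ₂ = 1.94·sin 7.9°/0.46 = 1.94·0.1374/0.46 = 0.5797.
θ₂ = arcsin 0.5797 = 35.43° from the normal.

35.4°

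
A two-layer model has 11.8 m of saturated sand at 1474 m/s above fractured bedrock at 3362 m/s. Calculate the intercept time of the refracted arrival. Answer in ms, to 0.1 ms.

14.4 ms

tᵢ = 2h·√(V₂²−V₁²)/(V₁V₂).
√(V₂²−V₁²) = √(3362²−1474²) = 3021.6 m/s.
tᵢ = 2·11.8·3021.6/(1474·3362) = 0.01439 s.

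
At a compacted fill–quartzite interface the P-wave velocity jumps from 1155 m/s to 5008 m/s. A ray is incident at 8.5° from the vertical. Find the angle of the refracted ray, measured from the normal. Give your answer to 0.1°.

sin θ₁/V₁ = sin θ₂/V₂ ⇒ sin θ₂ = 5008·sin 8.5°/1155 = 5008·0.1478/1155 = 0.6409.
θ₂ = sin⁻¹(0.6409) = 39.86° (from vertical).

39.9°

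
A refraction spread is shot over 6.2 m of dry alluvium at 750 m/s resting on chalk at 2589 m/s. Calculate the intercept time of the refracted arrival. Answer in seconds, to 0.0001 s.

tᵢ = 2h·√(V₂²−V₁²)/(V₁V₂).
√(V₂²−V₁²) = √(2589²−750²) = 2478.0 m/s.
tᵢ = 2·6.2·2478.0/(750·2589) = 0.01582 s.

0.0158 s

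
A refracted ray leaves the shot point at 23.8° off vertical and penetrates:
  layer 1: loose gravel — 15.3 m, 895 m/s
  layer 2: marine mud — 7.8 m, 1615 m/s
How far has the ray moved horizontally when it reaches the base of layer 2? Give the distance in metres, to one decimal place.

Apply Snell's law at each interface; in layer i the horizontal offset is hᵢ·tan θᵢ.
Layer 1: θ = 23.80°; offset = 15.3·tan 23.80° = 6.748 m.
Layer 2: sin θ = 1615·sin 23.8°/895 = 0.7282, θ = 46.73°; offset = 7.8·tan 46.73° = 8.287 m.
Total horizontal offset = 15.035 m.

15.0 m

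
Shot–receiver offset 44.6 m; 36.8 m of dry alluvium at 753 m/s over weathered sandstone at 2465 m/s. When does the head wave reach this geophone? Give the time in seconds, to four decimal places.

0.1112 s

θ_c = arcsin(V₁/V₂) = arcsin(753/2465) = 17.79°, cos θ_c = 0.9522.
Intercept time tᵢ = 2h cos θ_c / V₁ = 2·36.8·0.9522/753 = 0.09307 s.
t = x/V₂ + tᵢ = 44.6/2465 + 0.09307 = 0.11116 s.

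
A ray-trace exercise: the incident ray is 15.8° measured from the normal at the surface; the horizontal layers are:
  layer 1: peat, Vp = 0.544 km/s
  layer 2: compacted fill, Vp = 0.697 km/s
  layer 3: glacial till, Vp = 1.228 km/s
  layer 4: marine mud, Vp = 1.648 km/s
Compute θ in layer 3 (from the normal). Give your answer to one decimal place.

37.9°

Ray parameter p = sin 15.8° / 0.544 = 5.0052e-01 s/km.
sin θ_3 = p·V_3 = 5.0052e-01 × 1.228 = 0.6146.
θ_3 = arcsin 0.6146 = 37.93°.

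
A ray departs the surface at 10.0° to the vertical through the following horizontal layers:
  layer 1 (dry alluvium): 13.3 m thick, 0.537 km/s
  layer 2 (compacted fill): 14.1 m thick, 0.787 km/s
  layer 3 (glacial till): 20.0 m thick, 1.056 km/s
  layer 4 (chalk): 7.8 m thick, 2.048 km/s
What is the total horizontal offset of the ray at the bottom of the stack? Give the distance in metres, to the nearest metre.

20 m

Apply Snell's law at each interface; in layer i the horizontal offset is hᵢ·tan θᵢ.
Layer 1: θ = 10.00°; offset = 13.3·tan 10.00° = 2.345 m.
Layer 2: sin θ = 0.787·sin 10.0°/0.537 = 0.2545, θ = 14.74°; offset = 14.1·tan 14.74° = 3.710 m.
Layer 3: sin θ = 1.056·sin 10.0°/0.537 = 0.3415, θ = 19.97°; offset = 20.0·tan 19.97° = 7.266 m.
Layer 4: sin θ = 2.048·sin 10.0°/0.537 = 0.6623, θ = 41.47°; offset = 7.8·tan 41.47° = 6.894 m.
Summing the layer offsets gives 20.216 m.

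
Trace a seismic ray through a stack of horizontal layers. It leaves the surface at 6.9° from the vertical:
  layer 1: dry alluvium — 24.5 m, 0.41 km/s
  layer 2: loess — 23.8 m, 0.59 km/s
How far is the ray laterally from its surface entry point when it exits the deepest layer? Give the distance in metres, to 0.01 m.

7.14 m

Apply Snell's law at each interface; in layer i the horizontal offset is hᵢ·tan θᵢ.
Layer 1: θ = 6.90°; offset = 24.5·tan 6.90° = 2.9648 m.
Layer 2: sin θ = 0.59·sin 6.9°/0.41 = 0.1729, θ = 9.96°; offset = 23.8·tan 9.96° = 4.1774 m.
Total horizontal offset = 7.1423 m.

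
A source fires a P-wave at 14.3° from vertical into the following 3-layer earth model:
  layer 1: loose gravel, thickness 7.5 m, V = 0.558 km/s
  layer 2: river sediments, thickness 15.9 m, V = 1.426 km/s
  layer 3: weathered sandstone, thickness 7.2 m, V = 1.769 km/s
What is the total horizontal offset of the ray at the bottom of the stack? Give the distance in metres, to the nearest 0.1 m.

23.9 m

Apply Snell's law at each interface; in layer i the horizontal offset is hᵢ·tan θᵢ.
Layer 1: θ = 14.30°; offset = 7.5·tan 14.30° = 1.912 m.
Layer 2: sin θ = 1.426·sin 14.3°/0.558 = 0.6312, θ = 39.14°; offset = 15.9·tan 39.14° = 12.940 m.
Layer 3: sin θ = 1.769·sin 14.3°/0.558 = 0.7830, θ = 51.54°; offset = 7.2·tan 51.54° = 9.065 m.
Σ offsets = 23.917 m.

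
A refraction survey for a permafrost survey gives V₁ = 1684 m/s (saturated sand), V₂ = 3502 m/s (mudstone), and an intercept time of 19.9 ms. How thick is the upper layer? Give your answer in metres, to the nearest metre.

h = tᵢ·V₁·V₂ / (2·√(V₂²−V₁²)).
√(V₂²−V₁²) = √(3502² − 1684²) = 3070.5 m/s.
h = 0.0199 s × 1684 × 3502 / (2 × 3070.5) = 19.11 m.

19 m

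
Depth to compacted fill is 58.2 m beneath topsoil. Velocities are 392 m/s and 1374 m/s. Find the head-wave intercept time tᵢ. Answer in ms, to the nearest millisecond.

285 ms

θ_c = arcsin(V₁/V₂) = arcsin(392/1374) = 16.58°; cos θ_c = 0.9584.
tᵢ = 2h·cos θ_c / V₁ = 2·58.2·0.9584 / 392 = 0.28460 s.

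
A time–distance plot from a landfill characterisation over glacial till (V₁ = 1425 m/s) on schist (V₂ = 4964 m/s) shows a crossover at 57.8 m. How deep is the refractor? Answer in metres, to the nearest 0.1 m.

21.5 m

x_cross = 2h·√((V₂+V₁)/(V₂−V₁)) → h = x_cross / (2·√((V₂+V₁)/(V₂−V₁))).
√((V₂+V₁)/(V₂−V₁)) = √((4964+1425)/(4964−1425)) = 1.3436.
h = 57.8 / (2·1.3436) = 21.51 m.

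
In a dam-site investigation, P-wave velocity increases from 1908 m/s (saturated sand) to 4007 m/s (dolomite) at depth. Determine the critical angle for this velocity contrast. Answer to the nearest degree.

28°

At critical incidence the refracted ray runs along the interface (θ₂ = 90°), so sin θ_c = V₁/V₂.
θ_c = arcsin(1908/4007) = arcsin 0.4762 = 28.44°.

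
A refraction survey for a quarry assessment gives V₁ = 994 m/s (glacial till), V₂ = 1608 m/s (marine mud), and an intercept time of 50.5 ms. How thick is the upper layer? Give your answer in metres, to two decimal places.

θ_c = arcsin(994/1608) = 38.18°; cos θ_c = 0.7861.
tᵢ = 2h cos θ_c/V₁ ⇒ h = tᵢ·V₁/(2 cos θ_c) = 0.0505·994/(2·0.7861) = 31.93 m.

31.93 m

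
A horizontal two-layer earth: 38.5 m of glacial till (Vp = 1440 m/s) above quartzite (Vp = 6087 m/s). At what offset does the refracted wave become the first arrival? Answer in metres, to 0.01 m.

98.00 m

x_cross = 2h·√((V₂+V₁)/(V₂−V₁)).
(V₂+V₁)/(V₂−V₁) = (6087+1440)/(6087−1440) = 1.6198; √ = 1.2727.
x_cross = 2·38.5·1.2727 = 98.00 m.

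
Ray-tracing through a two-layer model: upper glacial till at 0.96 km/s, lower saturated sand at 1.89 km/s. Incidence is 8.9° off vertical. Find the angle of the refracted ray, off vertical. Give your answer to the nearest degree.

18°

sin θ₁/V₁ = sin θ₂/V₂ ⇒ sin θ₂ = 1.89·sin 8.9°/0.96 = 1.89·0.1547/0.96 = 0.3046.
θ₂ = sin⁻¹(0.3046) = 17.73° (from vertical).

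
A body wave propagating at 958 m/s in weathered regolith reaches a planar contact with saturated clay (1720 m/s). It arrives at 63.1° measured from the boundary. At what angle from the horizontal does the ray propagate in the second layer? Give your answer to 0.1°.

35.7°

Convert to the normal: θ₁ = 90° − 63.1° = 26.9°.
Snell's law: sin θ₂ = (V₂/V₁)·sin θ₁ = (1720/958)·sin 26.9° = 0.8123.
θ₂ = arcsin 0.8123 = 54.32° from the normal.
From the interface: 90° − 54.32° = 35.68°.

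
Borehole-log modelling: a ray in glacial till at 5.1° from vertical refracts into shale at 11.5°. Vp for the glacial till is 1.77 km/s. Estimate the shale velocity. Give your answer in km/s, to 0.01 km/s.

3.97 km/s

sin 5.1° = 0.0889; sin 11.5° = 0.1994.
V₂ = V₁·(sin θ₂/sin θ₁) = 1.77·(0.1994/0.0889) = 3.97 km/s.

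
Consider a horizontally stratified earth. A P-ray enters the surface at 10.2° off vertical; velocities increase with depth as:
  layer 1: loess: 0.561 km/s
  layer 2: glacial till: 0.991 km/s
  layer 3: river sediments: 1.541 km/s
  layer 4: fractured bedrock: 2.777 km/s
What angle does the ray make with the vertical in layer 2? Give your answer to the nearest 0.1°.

18.2°

Snell's law across each interface conserves sin θ / V, so sin θ_2 = V_2·sin θ₁/V₁.
sin θ_2 = 0.991 × sin 10.2° / 0.561 = 0.3128.
θ_2 = arcsin 0.3128 = 18.23°.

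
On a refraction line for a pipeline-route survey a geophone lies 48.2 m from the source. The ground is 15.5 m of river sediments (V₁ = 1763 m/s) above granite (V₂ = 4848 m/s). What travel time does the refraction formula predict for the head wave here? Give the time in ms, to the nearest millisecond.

26 ms

t = x/V₂ + 2h·√(V₂²−V₁²)/(V₁V₂).
√(V₂²−V₁²) = √(4848²−1763²) = 4516.1 m/s; delay term = 2·15.5·4516.1/(1763·4848) = 0.01638 s.
t = 48.2/4848 + 0.01638 = 0.02632 s.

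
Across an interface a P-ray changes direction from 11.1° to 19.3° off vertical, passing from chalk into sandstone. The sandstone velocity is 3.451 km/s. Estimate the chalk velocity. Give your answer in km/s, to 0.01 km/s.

Snell's law: sin 11.1°/V₁ = sin 19.3°/V₂.
V₁ = V₂·sin 11.1°/sin 19.3° = 3.451 × 0.5825 = 2.01 km/s.

2.01 km/s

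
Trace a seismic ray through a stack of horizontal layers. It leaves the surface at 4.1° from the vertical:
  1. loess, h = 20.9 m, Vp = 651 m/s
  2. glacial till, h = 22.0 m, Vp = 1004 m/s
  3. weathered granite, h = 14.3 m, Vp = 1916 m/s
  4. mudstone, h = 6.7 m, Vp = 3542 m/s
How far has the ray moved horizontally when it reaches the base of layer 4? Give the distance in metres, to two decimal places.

Ray parameter p = sin 4.1° / 651 m/s = 1.0983e-04 s/m.
Layer 1: θ = 4.10°; offset = 20.9·tan 4.10° = 1.4981 m.
Layer 2: sin θ = p·1004 = 0.1103 → θ = 6.33°; offset = 22.0·tan 6.33° = 2.4407 m.
Layer 3: sin θ = p·1916 = 0.2104 → θ = 12.15°; offset = 14.3·tan 12.15° = 3.0781 m.
Layer 4: sin θ = p·3542 = 0.3890 → θ = 22.89°; offset = 6.7·tan 22.89° = 2.8292 m.
Summing the layer offsets gives 9.8461 m.

9.85 m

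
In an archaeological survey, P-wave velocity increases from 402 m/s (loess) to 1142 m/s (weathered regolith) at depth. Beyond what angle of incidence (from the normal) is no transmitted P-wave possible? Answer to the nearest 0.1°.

20.6°

At critical incidence the refracted ray runs along the interface (θ₂ = 90°), so sin θ_c = V₁/V₂.
θ_c = arcsin(402/1142) = arcsin 0.3520 = 20.61°.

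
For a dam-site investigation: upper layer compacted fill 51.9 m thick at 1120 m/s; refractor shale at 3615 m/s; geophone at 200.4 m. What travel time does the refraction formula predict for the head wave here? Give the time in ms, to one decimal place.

θ_c = arcsin(V₁/V₂) = arcsin(1120/3615) = 18.05°, cos θ_c = 0.9508.
Intercept time tᵢ = 2h cos θ_c / V₁ = 2·51.9·0.9508/1120 = 0.08812 s.
t = x/V₂ + tᵢ = 200.4/3615 + 0.08812 = 0.14355 s.

143.6 ms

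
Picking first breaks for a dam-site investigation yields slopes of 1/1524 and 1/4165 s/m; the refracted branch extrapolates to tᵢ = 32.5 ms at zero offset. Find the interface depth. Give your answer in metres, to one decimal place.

26.6 m

h = tᵢ·V₁·V₂ / (2·√(V₂²−V₁²)).
√(V₂²−V₁²) = √(4165² − 1524²) = 3876.2 m/s.
h = 0.0325 s × 1524 × 4165 / (2 × 3876.2) = 26.61 m.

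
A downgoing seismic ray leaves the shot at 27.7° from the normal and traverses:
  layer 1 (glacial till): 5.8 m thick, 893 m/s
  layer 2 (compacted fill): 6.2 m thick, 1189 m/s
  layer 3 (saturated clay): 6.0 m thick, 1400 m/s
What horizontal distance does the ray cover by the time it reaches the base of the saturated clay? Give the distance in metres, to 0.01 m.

14.32 m

Apply Snell's law at each interface; in layer i the horizontal offset is hᵢ·tan θᵢ.
Layer 1: θ = 27.70°; offset = 5.8·tan 27.70° = 3.0451 m.
Layer 2: sin θ = 1189·sin 27.7°/893 = 0.6189, θ = 38.24°; offset = 6.2·tan 38.24° = 4.8855 m.
Layer 3: sin θ = 1400·sin 27.7°/893 = 0.7288, θ = 46.78°; offset = 6.0·tan 46.78° = 6.3854 m.
Σ offsets = 14.3159 m.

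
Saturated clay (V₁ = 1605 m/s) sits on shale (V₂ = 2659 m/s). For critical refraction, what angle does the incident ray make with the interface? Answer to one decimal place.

At critical incidence the refracted ray runs along the interface (θ₂ = 90°), so sin θ_c = V₁/V₂.
θ_c = arcsin(1605/2659) = arcsin 0.6036 = 37.13°.
Measured from the interface: 90° − 37.13° = 52.87°.

52.9°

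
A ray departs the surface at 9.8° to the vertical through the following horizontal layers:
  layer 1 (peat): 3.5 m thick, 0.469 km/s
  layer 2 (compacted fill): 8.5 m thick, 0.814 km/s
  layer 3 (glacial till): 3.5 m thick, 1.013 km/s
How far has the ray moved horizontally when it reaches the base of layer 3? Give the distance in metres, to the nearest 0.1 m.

Apply Snell's law at each interface; in layer i the horizontal offset is hᵢ·tan θᵢ.
Layer 1: θ = 9.80°; offset = 3.5·tan 9.80° = 0.605 m.
Layer 2: sin θ = 0.814·sin 9.8°/0.469 = 0.2954, θ = 17.18°; offset = 8.5·tan 17.18° = 2.628 m.
Layer 3: sin θ = 1.013·sin 9.8°/0.469 = 0.3676, θ = 21.57°; offset = 3.5·tan 21.57° = 1.384 m.
Total horizontal offset = 4.617 m.

4.6 m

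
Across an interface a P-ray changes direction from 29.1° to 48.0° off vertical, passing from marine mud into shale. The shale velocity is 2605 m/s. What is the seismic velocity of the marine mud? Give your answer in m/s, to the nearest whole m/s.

sin 29.1° = 0.4863; sin 48.0° = 0.7431.
V₁ = V₂·(sin θ₁/sin θ₂) = 2605·(0.4863/0.7431) = 1704.79 m/s.

1705 m/s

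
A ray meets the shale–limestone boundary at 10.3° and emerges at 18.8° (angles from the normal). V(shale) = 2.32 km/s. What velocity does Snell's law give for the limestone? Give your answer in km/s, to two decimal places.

sin 10.3° = 0.1788; sin 18.8° = 0.3223.
V₂ = V₁·(sin θ₂/sin θ₁) = 2.32·(0.3223/0.1788) = 4.18 km/s.

4.18 km/s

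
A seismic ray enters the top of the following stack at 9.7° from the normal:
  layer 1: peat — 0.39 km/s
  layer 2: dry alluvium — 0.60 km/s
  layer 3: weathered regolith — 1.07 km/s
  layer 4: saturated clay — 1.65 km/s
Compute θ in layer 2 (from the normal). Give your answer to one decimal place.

15.0°

Snell's law across each interface conserves sin θ / V, so sin θ_2 = V_2·sin θ₁/V₁.
sin θ_2 = 0.60 × sin 9.7° / 0.39 = 0.2592.
θ_2 = arcsin 0.2592 = 15.02°.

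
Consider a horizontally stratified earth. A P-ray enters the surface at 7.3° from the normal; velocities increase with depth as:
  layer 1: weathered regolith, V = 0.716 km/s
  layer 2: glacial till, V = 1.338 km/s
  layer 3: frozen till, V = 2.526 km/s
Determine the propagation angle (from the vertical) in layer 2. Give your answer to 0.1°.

13.7°

Snell's law across each interface conserves sin θ / V, so sin θ_2 = V_2·sin θ₁/V₁.
sin θ_2 = 1.338 × sin 7.3° / 0.716 = 0.2374.
θ_2 = arcsin 0.2374 = 13.74°.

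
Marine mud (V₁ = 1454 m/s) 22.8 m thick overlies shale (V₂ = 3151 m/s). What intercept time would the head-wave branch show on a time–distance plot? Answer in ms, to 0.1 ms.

27.8 ms

tᵢ = 2h·√(V₂²−V₁²)/(V₁V₂).
√(V₂²−V₁²) = √(3151²−1454²) = 2795.5 m/s.
tᵢ = 2·22.8·2795.5/(1454·3151) = 0.02782 s.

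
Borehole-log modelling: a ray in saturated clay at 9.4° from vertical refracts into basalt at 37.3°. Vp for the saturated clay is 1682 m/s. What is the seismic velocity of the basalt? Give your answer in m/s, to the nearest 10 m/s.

6240 m/s

sin 9.4° = 0.1633; sin 37.3° = 0.6060.
V₂ = V₁·(sin θ₂/sin θ₁) = 1682·(0.6060/0.1633) = 6240.73 m/s.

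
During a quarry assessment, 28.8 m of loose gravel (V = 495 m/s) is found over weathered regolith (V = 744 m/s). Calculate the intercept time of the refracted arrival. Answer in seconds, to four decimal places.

tᵢ = 2h·√(V₂²−V₁²)/(V₁V₂).
√(V₂²−V₁²) = √(744²−495²) = 555.4 m/s.
tᵢ = 2·28.8·555.4/(495·744) = 0.08687 s.

0.0869 s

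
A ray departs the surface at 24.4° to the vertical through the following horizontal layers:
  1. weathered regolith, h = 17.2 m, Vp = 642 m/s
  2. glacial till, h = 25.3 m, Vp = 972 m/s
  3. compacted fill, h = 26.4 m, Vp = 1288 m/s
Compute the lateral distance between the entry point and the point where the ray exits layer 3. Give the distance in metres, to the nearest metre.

67 m

p = sin θ₁/V₁ = sin 24.4°/642 = 6.4346e-04 s/m is conserved through the stack.
Layer 1: θ = 24.40°; offset = 17.2·tan 24.40° = 7.802 m.
Layer 2: sin θ = p·972 = 0.6254 → θ = 38.72°; offset = 25.3·tan 38.72° = 20.280 m.
Layer 3: sin θ = p·1288 = 0.8288 → θ = 55.97°; offset = 26.4·tan 55.97° = 39.101 m.
Total horizontal offset = 67.183 m.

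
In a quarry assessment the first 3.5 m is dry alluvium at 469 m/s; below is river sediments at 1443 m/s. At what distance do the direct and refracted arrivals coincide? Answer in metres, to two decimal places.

x_cross = 2h·√((V₂+V₁)/(V₂−V₁)).
(V₂+V₁)/(V₂−V₁) = (1443+469)/(1443−469) = 1.9630; √ = 1.4011.
x_cross = 2·3.5·1.4011 = 9.81 m.

9.81 m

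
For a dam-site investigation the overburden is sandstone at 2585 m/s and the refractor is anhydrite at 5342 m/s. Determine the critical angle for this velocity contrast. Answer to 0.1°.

28.9°

Critical incidence: sin θ_c = V₁/V₂ = 2585/5342 = 0.4839.
θ_c = arcsin 0.4839 = 28.94°.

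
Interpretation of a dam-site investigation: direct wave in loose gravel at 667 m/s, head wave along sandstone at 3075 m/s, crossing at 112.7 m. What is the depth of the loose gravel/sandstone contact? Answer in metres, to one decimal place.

45.2 m

h = (x_cross/2)·√((V₂−V₁)/(V₂+V₁)).
(V₂−V₁)/(V₂+V₁) = (3075−667)/(3075+667) = 0.6435; √ = 0.8022.
h = (112.7/2)·0.8022 = 45.20 m.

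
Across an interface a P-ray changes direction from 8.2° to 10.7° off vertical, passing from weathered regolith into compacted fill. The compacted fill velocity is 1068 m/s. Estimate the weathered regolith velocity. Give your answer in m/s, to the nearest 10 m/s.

Snell's law: sin 8.2°/V₁ = sin 10.7°/V₂.
V₁ = V₂·sin 8.2°/sin 10.7° = 1068 × 0.7682 = 820.44 m/s.

820 m/s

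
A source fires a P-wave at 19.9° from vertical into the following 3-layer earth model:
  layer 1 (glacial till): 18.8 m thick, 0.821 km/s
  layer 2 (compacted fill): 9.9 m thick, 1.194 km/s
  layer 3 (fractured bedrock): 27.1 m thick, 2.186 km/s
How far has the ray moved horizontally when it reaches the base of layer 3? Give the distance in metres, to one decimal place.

70.6 m

Apply Snell's law at each interface; in layer i the horizontal offset is hᵢ·tan θᵢ.
Layer 1: θ = 19.90°; offset = 18.8·tan 19.90° = 6.806 m.
Layer 2: sin θ = 1.194·sin 19.9°/0.821 = 0.4950, θ = 29.67°; offset = 9.9·tan 29.67° = 5.640 m.
Layer 3: sin θ = 2.186·sin 19.9°/0.821 = 0.9063, θ = 65.00°; offset = 27.1·tan 65.00° = 58.112 m.
Summing the layer offsets gives 70.558 m.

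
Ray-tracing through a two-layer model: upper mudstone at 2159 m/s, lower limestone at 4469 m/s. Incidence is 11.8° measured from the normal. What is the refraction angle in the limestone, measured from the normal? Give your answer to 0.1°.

25.0°

sin θ₁/V₁ = sin θ₂/V₂ ⇒ sin θ₂ = 4469·sin 11.8°/2159 = 4469·0.2045/2159 = 0.4233.
θ₂ = sin⁻¹(0.4233) = 25.04° (from vertical).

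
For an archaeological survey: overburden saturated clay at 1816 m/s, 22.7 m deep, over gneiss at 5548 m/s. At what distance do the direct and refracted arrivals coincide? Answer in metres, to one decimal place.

63.8 m

θ_c = arcsin(1816/5548) = 19.11°, so cos θ_c = 0.9449 and tᵢ = 2h cos θ_c/V₁ = 0.0236 s.
At crossover x/V₁ = x/V₂ + tᵢ ⇒ x = tᵢ/(1/V₁ − 1/V₂) = 0.02362/(5.5066e-04 − 1.8025e-04) = 63.77 m.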